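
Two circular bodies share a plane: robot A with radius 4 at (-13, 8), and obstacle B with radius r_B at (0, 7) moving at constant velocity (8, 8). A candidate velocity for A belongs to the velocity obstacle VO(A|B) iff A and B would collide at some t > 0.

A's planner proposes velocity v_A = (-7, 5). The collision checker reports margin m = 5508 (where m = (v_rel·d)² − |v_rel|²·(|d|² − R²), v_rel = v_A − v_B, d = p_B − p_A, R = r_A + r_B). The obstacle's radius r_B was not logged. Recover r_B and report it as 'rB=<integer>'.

m = 5508
d = (13, -1);  v_rel = (-15, -3),  |v_rel|² = 234
v_rel×d = (-15)·(-1) − (-3)·(13) = 54
since m = R²·234 − 54²:  R² = (2916 + 5508) / 234 = 36
R = √36 = 6  ⇒  r_B = 6 − 4 = 2

rB=2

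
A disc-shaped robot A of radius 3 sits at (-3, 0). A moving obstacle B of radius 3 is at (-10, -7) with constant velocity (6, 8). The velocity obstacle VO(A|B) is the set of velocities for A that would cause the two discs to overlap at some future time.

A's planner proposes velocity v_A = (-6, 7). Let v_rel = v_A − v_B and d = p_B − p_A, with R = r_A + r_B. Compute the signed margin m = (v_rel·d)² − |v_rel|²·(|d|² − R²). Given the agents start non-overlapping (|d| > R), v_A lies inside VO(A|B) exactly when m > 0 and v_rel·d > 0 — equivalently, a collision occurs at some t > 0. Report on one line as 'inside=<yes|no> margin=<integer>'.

d = (-7, -7),  |d|² = 98;  R = 3+3 = 6,  c = 98−6² = 62
v_rel = (-12, -1),  |v_rel|² = 145;  v_rel·d = (-12)·(-7) + (-1)·(-7) = 91
145·t² − 182·t + 62 = 0  ⇒  m = 91² − 145·62 = -709
m = -709 < 0,  v_rel·d = 91 > 0  ⇒  outside

inside=no margin=-709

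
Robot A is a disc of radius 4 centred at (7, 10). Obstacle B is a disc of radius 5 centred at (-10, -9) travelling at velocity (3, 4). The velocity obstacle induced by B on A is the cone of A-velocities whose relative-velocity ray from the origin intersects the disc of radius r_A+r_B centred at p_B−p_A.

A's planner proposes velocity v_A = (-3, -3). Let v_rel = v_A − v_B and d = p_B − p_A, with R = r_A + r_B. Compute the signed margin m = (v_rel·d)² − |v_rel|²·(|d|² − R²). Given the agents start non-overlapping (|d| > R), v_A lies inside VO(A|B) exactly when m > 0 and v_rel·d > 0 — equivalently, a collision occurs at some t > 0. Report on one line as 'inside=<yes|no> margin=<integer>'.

d = (-17, -19),  |d|² = 650;  R = 4+5 = 9,  c = 650−9² = 569
v_rel = (-6, -7),  |v_rel|² = 85;  v_rel·d = (-6)·(-17) + (-7)·(-19) = 235
85·t² − 470·t + 569 = 0  ⇒  m = 235² − 85·569 = 6860
m = 6860 > 0,  v_rel·d = 235 > 0  ⇒  inside

inside=yes margin=6860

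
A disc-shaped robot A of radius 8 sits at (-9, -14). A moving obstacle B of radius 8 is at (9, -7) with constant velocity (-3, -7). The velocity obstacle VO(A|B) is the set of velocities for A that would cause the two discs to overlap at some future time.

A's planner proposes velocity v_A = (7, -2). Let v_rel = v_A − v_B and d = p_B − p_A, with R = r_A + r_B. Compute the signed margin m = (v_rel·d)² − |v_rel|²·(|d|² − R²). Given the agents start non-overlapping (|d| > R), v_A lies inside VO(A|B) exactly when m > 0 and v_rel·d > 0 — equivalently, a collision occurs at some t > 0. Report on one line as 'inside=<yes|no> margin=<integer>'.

d = (18, 7),  |d|² = 373;  R = 8+8 = 16,  c = 373−16² = 117
v_rel = (10, 5),  |v_rel|² = 125;  v_rel·d = (10)·(18) + (5)·(7) = 215
125·t² − 430·t + 117 = 0  ⇒  m = 215² − 125·117 = 31600
m = 31600 > 0,  v_rel·d = 215 > 0  ⇒  inside

inside=yes margin=31600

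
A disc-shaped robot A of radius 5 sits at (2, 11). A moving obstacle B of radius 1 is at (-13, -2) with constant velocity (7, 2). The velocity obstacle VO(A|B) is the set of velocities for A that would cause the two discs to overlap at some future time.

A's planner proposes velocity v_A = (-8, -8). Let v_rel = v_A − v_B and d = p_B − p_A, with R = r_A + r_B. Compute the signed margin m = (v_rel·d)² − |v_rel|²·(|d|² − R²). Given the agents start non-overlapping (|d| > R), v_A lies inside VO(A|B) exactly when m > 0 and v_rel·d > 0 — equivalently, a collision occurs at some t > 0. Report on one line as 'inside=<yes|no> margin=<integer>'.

d = (-15, -13),  |d|² = 394;  R = 5+1 = 6,  c = 394−6² = 358
v_rel = (-15, -10),  |v_rel|² = 325;  v_rel·d = (-15)·(-15) + (-10)·(-13) = 355
325·t² − 710·t + 358 = 0  ⇒  m = 355² − 325·358 = 9675
m = 9675 > 0,  v_rel·d = 355 > 0  ⇒  inside

inside=yes margin=9675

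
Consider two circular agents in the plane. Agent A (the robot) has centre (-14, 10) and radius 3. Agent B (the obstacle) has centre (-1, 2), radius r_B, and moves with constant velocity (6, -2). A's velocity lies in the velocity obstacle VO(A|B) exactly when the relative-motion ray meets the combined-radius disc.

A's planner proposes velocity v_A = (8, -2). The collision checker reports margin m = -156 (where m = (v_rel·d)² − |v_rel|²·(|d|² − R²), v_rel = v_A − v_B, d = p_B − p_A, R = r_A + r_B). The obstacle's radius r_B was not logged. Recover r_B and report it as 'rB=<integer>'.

m = -156
d = (13, -8);  v_rel = (2, 0),  |v_rel|² = 4
v_rel×d = (2)·(-8) − (0)·(13) = -16
since m = R²·4 − (-16)²:  R² = (256 + -156) / 4 = 25
R = √25 = 5  ⇒  r_B = 5 − 3 = 2

rB=2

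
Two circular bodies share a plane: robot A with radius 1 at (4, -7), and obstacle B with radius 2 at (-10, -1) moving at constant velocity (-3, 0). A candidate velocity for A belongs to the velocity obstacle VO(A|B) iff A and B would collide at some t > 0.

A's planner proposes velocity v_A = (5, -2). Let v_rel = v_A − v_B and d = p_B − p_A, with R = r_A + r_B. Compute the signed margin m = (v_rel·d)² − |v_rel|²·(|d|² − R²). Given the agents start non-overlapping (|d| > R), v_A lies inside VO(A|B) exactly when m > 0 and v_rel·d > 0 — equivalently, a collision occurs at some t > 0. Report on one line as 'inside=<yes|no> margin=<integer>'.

d = (-14, 6),  |d|² = 232;  R = 1+2 = 3,  c = 232−3² = 223
v_rel = (8, -2),  |v_rel|² = 68;  v_rel·d = (8)·(-14) + (-2)·(6) = -124
68·t² + 248·t + 223 = 0  ⇒  m = (-124)² − 68·223 = 212
m = 212 > 0,  v_rel·d = -124 < 0  ⇒  outside

inside=no margin=212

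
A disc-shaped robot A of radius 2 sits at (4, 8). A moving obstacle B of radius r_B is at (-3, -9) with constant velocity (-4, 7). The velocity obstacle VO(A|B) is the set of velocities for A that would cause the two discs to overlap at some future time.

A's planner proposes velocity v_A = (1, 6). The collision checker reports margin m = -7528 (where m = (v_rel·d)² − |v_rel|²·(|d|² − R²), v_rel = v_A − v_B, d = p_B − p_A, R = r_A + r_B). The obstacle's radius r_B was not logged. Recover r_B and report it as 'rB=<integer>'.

m = -7528
d = (-7, -17);  v_rel = (5, -1),  |v_rel|² = 26
v_rel×d = (5)·(-17) − (-1)·(-7) = -92
since m = R²·26 − (-92)²:  R² = (8464 + -7528) / 26 = 36
R = √36 = 6  ⇒  r_B = 6 − 2 = 4

rB=4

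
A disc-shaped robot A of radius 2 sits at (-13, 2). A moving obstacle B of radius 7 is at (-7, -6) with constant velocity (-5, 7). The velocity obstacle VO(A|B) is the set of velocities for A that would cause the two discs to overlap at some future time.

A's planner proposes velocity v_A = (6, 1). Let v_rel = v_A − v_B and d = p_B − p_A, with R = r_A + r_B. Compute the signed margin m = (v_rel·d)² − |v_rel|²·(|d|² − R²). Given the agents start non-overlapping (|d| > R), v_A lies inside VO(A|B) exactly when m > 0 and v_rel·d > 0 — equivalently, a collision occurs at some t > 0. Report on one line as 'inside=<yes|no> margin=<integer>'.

d = (6, -8),  |d|² = 100;  R = 2+7 = 9,  c = 100−9² = 19
v_rel = (11, -6),  |v_rel|² = 157;  v_rel·d = (11)·(6) + (-6)·(-8) = 114
157·t² − 228·t + 19 = 0  ⇒  m = 114² − 157·19 = 10013
m = 10013 > 0,  v_rel·d = 114 > 0  ⇒  inside

inside=yes margin=10013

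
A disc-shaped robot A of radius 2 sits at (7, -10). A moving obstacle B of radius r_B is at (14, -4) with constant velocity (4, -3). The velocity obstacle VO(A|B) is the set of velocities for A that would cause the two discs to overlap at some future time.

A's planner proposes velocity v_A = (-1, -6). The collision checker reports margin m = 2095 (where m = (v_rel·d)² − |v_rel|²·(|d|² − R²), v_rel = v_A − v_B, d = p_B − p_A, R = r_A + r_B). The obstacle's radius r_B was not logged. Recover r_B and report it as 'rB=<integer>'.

m = 2095
d = (7, 6);  v_rel = (-5, -3),  |v_rel|² = 34
v_rel×d = (-5)·(6) − (-3)·(7) = -9
since m = R²·34 − (-9)²:  R² = (81 + 2095) / 34 = 64
R = √64 = 8  ⇒  r_B = 8 − 2 = 6

rB=6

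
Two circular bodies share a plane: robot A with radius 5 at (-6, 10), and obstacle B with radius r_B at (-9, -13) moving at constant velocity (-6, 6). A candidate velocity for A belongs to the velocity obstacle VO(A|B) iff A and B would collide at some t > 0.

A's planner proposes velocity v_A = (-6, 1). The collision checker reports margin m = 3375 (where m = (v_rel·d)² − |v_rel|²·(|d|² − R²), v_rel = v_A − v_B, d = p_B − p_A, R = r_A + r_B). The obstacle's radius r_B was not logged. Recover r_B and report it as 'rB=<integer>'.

m = 3375
d = (-3, -23);  v_rel = (0, -5),  |v_rel|² = 25
v_rel×d = (0)·(-23) − (-5)·(-3) = -15
since m = R²·25 − (-15)²:  R² = (225 + 3375) / 25 = 144
R = √144 = 12  ⇒  r_B = 12 − 5 = 7

rB=7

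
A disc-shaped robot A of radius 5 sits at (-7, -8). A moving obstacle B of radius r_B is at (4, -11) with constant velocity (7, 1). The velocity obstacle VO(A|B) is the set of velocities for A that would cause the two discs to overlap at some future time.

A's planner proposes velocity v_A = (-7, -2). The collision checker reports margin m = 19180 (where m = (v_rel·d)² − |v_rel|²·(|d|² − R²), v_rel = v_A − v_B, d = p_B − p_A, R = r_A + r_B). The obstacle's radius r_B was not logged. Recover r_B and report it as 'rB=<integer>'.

m = 19180
d = (11, -3);  v_rel = (-14, -3),  |v_rel|² = 205
v_rel×d = (-14)·(-3) − (-3)·(11) = 75
since m = R²·205 − 75²:  R² = (5625 + 19180) / 205 = 121
R = √121 = 11  ⇒  r_B = 11 − 5 = 6

rB=6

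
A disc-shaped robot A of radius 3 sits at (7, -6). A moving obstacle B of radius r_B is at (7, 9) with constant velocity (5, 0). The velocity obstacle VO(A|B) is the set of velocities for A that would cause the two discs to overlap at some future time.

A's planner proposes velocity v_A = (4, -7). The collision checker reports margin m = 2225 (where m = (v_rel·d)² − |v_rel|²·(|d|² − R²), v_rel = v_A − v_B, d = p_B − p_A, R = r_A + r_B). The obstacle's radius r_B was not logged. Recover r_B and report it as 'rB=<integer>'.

m = 2225
d = (0, 15);  v_rel = (-1, -7),  |v_rel|² = 50
v_rel×d = (-1)·(15) − (-7)·(0) = -15
since m = R²·50 − (-15)²:  R² = (225 + 2225) / 50 = 49
R = √49 = 7  ⇒  r_B = 7 − 3 = 4

rB=4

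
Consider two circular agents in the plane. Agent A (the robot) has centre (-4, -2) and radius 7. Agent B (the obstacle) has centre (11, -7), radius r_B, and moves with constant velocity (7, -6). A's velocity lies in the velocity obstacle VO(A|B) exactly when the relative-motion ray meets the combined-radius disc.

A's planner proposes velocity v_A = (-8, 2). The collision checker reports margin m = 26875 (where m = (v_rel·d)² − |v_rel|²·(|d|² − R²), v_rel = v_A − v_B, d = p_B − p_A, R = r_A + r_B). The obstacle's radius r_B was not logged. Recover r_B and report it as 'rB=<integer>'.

m = 26875
d = (15, -5);  v_rel = (-15, 8),  |v_rel|² = 289
v_rel×d = (-15)·(-5) − (8)·(15) = -45
since m = R²·289 − (-45)²:  R² = (2025 + 26875) / 289 = 100
R = √100 = 10  ⇒  r_B = 10 − 7 = 3

rB=3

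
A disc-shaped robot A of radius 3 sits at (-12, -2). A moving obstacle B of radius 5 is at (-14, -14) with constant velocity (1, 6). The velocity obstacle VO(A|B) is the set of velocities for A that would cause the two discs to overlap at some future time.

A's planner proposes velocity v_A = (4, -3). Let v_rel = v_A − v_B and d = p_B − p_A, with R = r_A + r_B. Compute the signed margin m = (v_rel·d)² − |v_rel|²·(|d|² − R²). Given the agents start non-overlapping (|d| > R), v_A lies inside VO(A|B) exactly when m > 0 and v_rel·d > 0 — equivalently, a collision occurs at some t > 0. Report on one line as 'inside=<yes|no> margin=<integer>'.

d = (-2, -12),  |d|² = 148;  R = 3+5 = 8,  c = 148−8² = 84
v_rel = (3, -9),  |v_rel|² = 90;  v_rel·d = (3)·(-2) + (-9)·(-12) = 102
90·t² − 204·t + 84 = 0  ⇒  m = 102² − 90·84 = 2844
m = 2844 > 0,  v_rel·d = 102 > 0  ⇒  inside

inside=yes margin=2844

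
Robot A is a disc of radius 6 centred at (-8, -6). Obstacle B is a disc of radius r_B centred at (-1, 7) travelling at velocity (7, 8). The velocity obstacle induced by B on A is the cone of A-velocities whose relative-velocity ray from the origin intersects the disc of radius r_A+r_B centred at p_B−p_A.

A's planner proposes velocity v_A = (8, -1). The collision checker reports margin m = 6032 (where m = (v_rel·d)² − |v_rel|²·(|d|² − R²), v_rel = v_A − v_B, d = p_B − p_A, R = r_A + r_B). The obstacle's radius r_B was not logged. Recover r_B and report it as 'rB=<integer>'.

m = 6032
d = (7, 13);  v_rel = (1, -9),  |v_rel|² = 82
v_rel×d = (1)·(13) − (-9)·(7) = 76
since m = R²·82 − 76²:  R² = (5776 + 6032) / 82 = 144
R = √144 = 12  ⇒  r_B = 12 − 6 = 6

rB=6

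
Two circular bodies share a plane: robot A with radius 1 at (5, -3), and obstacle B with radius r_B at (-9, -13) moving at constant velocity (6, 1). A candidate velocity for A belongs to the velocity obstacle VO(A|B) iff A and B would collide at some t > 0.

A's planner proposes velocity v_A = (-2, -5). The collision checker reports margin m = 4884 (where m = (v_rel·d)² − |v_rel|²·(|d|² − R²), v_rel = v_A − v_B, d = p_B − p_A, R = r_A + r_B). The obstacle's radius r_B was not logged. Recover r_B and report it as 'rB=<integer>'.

m = 4884
d = (-14, -10);  v_rel = (-8, -6),  |v_rel|² = 100
v_rel×d = (-8)·(-10) − (-6)·(-14) = -4
since m = R²·100 − (-4)²:  R² = (16 + 4884) / 100 = 49
R = √49 = 7  ⇒  r_B = 7 − 1 = 6

rB=6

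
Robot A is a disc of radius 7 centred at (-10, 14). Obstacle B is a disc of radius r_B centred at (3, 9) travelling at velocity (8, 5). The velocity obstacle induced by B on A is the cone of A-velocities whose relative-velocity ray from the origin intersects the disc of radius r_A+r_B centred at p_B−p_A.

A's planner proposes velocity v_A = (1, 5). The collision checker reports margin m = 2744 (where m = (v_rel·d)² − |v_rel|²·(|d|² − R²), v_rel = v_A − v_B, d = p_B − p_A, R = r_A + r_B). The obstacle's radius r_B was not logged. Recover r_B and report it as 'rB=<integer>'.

m = 2744
d = (13, -5);  v_rel = (-7, 0),  |v_rel|² = 49
v_rel×d = (-7)·(-5) − (0)·(13) = 35
since m = R²·49 − 35²:  R² = (1225 + 2744) / 49 = 81
R = √81 = 9  ⇒  r_B = 9 − 7 = 2

rB=2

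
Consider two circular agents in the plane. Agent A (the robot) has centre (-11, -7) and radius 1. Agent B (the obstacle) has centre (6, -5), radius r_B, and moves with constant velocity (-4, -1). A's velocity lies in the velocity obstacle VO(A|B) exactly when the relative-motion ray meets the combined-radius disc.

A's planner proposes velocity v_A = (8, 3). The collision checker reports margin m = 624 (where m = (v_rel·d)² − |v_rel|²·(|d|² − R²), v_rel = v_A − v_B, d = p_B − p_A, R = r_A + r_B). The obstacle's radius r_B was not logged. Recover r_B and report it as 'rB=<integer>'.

m = 624
d = (17, 2);  v_rel = (12, 4),  |v_rel|² = 160
v_rel×d = (12)·(2) − (4)·(17) = -44
since m = R²·160 − (-44)²:  R² = (1936 + 624) / 160 = 16
R = √16 = 4  ⇒  r_B = 4 − 1 = 3

rB=3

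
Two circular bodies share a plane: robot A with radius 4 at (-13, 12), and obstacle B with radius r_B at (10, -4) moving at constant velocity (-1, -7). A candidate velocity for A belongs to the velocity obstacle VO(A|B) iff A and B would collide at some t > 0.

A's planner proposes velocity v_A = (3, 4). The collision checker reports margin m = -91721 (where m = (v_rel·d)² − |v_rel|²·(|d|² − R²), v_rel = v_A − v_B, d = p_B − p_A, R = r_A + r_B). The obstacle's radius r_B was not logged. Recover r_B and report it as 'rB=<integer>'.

m = -91721
d = (23, -16);  v_rel = (4, 11),  |v_rel|² = 137
v_rel×d = (4)·(-16) − (11)·(23) = -317
since m = R²·137 − (-317)²:  R² = (100489 + -91721) / 137 = 64
R = √64 = 8  ⇒  r_B = 8 − 4 = 4

rB=4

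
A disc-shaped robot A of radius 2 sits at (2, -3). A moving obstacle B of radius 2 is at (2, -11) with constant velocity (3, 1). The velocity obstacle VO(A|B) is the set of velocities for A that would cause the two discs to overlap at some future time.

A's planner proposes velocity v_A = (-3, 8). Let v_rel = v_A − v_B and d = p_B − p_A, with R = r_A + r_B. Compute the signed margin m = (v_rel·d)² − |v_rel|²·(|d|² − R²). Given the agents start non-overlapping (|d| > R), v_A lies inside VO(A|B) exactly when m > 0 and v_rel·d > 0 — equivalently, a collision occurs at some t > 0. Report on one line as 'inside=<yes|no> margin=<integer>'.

d = (0, -8),  |d|² = 64;  R = 2+2 = 4,  c = 64−4² = 48
v_rel = (-6, 7),  |v_rel|² = 85;  v_rel·d = (-6)·(0) + (7)·(-8) = -56
85·t² + 112·t + 48 = 0  ⇒  m = (-56)² − 85·48 = -944
m = -944 < 0,  v_rel·d = -56 < 0  ⇒  outside

inside=no margin=-944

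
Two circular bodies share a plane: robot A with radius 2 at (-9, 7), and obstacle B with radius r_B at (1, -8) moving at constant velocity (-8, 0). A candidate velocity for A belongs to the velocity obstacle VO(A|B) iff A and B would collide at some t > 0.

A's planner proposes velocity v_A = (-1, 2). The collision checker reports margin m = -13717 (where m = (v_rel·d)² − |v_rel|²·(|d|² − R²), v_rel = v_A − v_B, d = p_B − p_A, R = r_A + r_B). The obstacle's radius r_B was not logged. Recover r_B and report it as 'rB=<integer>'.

m = -13717
d = (10, -15);  v_rel = (7, 2),  |v_rel|² = 53
v_rel×d = (7)·(-15) − (2)·(10) = -125
since m = R²·53 − (-125)²:  R² = (15625 + -13717) / 53 = 36
R = √36 = 6  ⇒  r_B = 6 − 2 = 4

rB=4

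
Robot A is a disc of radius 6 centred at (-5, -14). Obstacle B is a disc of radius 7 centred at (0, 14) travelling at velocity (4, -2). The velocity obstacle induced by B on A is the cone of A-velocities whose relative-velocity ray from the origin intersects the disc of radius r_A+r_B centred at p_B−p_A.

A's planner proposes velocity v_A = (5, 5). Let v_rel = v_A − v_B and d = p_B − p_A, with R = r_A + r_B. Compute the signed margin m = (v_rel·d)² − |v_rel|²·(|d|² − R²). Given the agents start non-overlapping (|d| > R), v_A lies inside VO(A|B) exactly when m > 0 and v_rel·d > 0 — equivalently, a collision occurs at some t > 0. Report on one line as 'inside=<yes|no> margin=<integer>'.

d = (5, 28),  |d|² = 809;  R = 6+7 = 13,  c = 809−13² = 640
v_rel = (1, 7),  |v_rel|² = 50;  v_rel·d = (1)·(5) + (7)·(28) = 201
50·t² − 402·t + 640 = 0  ⇒  m = 201² − 50·640 = 8401
m = 8401 > 0,  v_rel·d = 201 > 0  ⇒  inside

inside=yes margin=8401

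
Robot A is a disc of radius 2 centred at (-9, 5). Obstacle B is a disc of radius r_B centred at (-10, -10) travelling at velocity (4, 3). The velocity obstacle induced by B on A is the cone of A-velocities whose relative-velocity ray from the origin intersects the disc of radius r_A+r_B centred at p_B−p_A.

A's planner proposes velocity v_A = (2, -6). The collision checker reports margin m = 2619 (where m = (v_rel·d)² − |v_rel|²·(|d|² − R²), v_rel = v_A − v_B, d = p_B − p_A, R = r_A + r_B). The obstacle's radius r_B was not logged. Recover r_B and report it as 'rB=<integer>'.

m = 2619
d = (-1, -15);  v_rel = (-2, -9),  |v_rel|² = 85
v_rel×d = (-2)·(-15) − (-9)·(-1) = 21
since m = R²·85 − 21²:  R² = (441 + 2619) / 85 = 36
R = √36 = 6  ⇒  r_B = 6 − 2 = 4

rB=4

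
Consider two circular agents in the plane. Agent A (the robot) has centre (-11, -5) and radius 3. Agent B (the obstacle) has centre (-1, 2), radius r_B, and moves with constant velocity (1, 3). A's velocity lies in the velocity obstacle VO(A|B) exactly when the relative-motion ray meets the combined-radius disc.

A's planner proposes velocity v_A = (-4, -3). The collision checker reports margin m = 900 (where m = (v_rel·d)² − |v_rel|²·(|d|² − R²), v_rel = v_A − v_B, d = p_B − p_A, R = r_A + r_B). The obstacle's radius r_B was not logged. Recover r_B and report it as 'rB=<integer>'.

m = 900
d = (10, 7);  v_rel = (-5, -6),  |v_rel|² = 61
v_rel×d = (-5)·(7) − (-6)·(10) = 25
since m = R²·61 − 25²:  R² = (625 + 900) / 61 = 25
R = √25 = 5  ⇒  r_B = 5 − 3 = 2

rB=2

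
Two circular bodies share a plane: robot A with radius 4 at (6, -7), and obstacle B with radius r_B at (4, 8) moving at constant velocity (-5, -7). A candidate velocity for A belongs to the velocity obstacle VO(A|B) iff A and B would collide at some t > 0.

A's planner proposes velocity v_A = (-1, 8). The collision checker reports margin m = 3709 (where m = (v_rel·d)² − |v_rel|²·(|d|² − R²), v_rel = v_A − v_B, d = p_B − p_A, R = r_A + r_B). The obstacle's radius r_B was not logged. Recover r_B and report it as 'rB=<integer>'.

m = 3709
d = (-2, 15);  v_rel = (4, 15),  |v_rel|² = 241
v_rel×d = (4)·(15) − (15)·(-2) = 90
since m = R²·241 − 90²:  R² = (8100 + 3709) / 241 = 49
R = √49 = 7  ⇒  r_B = 7 − 4 = 3

rB=3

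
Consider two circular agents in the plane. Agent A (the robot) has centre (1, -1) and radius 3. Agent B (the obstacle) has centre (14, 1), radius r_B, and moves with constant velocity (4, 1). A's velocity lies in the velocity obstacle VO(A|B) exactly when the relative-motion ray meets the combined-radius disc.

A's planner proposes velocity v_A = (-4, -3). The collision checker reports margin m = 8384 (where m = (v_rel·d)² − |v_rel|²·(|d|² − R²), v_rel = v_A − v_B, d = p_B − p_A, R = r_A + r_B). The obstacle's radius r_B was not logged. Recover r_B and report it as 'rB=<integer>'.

m = 8384
d = (13, 2);  v_rel = (-8, -4),  |v_rel|² = 80
v_rel×d = (-8)·(2) − (-4)·(13) = 36
since m = R²·80 − 36²:  R² = (1296 + 8384) / 80 = 121
R = √121 = 11  ⇒  r_B = 11 − 3 = 8

rB=8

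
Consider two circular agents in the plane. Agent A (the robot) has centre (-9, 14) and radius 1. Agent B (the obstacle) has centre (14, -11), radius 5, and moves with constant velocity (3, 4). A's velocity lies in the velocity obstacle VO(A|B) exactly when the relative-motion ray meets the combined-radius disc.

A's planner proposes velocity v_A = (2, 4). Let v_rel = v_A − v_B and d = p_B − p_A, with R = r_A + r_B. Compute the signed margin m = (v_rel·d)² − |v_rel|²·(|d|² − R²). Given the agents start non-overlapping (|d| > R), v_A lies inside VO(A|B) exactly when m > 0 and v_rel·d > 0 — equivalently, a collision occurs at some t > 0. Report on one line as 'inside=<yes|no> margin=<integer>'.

d = (23, -25),  |d|² = 1154;  R = 1+5 = 6,  c = 1154−6² = 1118
v_rel = (-1, 0),  |v_rel|² = 1;  v_rel·d = (-1)·(23) + (0)·(-25) = -23
1·t² + 46·t + 1118 = 0  ⇒  m = (-23)² − 1·1118 = -589
m = -589 < 0,  v_rel·d = -23 < 0  ⇒  outside

inside=no margin=-589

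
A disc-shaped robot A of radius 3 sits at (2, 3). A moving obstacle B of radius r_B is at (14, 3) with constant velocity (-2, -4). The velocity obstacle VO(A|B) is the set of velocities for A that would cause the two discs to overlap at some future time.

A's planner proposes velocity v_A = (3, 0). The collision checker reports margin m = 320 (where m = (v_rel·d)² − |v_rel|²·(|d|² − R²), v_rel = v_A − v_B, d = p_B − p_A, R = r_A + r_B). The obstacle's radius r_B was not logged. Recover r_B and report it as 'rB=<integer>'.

m = 320
d = (12, 0);  v_rel = (5, 4),  |v_rel|² = 41
v_rel×d = (5)·(0) − (4)·(12) = -48
since m = R²·41 − (-48)²:  R² = (2304 + 320) / 41 = 64
R = √64 = 8  ⇒  r_B = 8 − 3 = 5

rB=5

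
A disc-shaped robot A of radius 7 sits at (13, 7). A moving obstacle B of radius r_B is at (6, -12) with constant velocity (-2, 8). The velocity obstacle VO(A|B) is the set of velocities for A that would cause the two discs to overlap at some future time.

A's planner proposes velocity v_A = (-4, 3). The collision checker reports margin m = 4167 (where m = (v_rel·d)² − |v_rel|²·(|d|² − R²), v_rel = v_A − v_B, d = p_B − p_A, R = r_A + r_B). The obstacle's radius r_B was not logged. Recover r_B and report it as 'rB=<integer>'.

m = 4167
d = (-7, -19);  v_rel = (-2, -5),  |v_rel|² = 29
v_rel×d = (-2)·(-19) − (-5)·(-7) = 3
since m = R²·29 − 3²:  R² = (9 + 4167) / 29 = 144
R = √144 = 12  ⇒  r_B = 12 − 7 = 5

rB=5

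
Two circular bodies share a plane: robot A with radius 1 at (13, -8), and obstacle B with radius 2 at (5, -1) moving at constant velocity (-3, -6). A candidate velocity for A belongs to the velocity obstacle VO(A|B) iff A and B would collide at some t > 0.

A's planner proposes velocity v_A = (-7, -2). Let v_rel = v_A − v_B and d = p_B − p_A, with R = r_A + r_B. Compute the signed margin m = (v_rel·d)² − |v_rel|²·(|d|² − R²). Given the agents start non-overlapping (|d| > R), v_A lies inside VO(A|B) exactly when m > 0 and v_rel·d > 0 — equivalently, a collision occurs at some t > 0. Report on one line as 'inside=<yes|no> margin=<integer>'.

d = (-8, 7),  |d|² = 113;  R = 1+2 = 3,  c = 113−3² = 104
v_rel = (-4, 4),  |v_rel|² = 32;  v_rel·d = (-4)·(-8) + (4)·(7) = 60
32·t² − 120·t + 104 = 0  ⇒  m = 60² − 32·104 = 272
m = 272 > 0,  v_rel·d = 60 > 0  ⇒  inside

inside=yes margin=272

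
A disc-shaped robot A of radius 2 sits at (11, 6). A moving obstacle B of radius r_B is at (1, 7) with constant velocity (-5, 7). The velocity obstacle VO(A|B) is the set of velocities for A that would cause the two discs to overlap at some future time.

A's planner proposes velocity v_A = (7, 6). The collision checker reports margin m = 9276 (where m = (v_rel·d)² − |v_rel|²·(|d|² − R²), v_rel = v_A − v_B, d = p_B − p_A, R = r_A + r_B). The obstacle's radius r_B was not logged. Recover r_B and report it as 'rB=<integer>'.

m = 9276
d = (-10, 1);  v_rel = (12, -1),  |v_rel|² = 145
v_rel×d = (12)·(1) − (-1)·(-10) = 2
since m = R²·145 − 2²:  R² = (4 + 9276) / 145 = 64
R = √64 = 8  ⇒  r_B = 8 − 2 = 6

rB=6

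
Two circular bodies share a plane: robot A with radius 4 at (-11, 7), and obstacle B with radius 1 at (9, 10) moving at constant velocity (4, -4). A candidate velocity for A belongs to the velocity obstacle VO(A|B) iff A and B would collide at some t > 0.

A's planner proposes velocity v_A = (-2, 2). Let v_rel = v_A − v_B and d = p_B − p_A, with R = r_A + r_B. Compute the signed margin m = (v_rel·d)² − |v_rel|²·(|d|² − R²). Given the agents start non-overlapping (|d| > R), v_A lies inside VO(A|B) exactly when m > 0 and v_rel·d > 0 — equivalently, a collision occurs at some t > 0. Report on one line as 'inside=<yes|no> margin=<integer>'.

d = (20, 3),  |d|² = 409;  R = 4+1 = 5,  c = 409−5² = 384
v_rel = (-6, 6),  |v_rel|² = 72;  v_rel·d = (-6)·(20) + (6)·(3) = -102
72·t² + 204·t + 384 = 0  ⇒  m = (-102)² − 72·384 = -17244
m = -17244 < 0,  v_rel·d = -102 < 0  ⇒  outside

inside=no margin=-17244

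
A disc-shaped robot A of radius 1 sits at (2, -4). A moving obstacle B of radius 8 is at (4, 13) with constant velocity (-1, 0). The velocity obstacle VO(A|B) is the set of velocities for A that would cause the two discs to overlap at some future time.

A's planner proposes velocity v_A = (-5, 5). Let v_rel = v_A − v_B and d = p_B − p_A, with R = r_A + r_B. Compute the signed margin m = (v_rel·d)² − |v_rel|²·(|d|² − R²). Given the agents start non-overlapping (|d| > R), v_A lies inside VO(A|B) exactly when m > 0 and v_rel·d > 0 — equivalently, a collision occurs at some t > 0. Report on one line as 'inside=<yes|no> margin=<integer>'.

d = (2, 17),  |d|² = 293;  R = 1+8 = 9,  c = 293−9² = 212
v_rel = (-4, 5),  |v_rel|² = 41;  v_rel·d = (-4)·(2) + (5)·(17) = 77
41·t² − 154·t + 212 = 0  ⇒  m = 77² − 41·212 = -2763
m = -2763 < 0,  v_rel·d = 77 > 0  ⇒  outside

inside=no margin=-2763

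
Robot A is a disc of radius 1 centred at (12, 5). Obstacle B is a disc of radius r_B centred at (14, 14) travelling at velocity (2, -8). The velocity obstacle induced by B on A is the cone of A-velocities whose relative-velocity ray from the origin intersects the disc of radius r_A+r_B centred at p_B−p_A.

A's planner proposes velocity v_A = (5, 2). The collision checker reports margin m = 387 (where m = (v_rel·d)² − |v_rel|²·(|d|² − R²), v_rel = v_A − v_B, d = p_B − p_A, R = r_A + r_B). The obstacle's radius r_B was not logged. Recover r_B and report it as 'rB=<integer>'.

m = 387
d = (2, 9);  v_rel = (3, 10),  |v_rel|² = 109
v_rel×d = (3)·(9) − (10)·(2) = 7
since m = R²·109 − 7²:  R² = (49 + 387) / 109 = 4
R = √4 = 2  ⇒  r_B = 2 − 1 = 1

rB=1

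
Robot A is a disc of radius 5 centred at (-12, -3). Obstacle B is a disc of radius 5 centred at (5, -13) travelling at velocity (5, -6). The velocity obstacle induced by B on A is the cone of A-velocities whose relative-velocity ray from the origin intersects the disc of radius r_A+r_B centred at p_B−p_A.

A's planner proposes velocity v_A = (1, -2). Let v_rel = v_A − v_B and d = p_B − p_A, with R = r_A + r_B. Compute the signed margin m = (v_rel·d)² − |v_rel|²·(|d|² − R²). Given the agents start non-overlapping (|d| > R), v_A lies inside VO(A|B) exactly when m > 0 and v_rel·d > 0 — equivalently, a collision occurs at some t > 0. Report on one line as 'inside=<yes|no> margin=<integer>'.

d = (17, -10),  |d|² = 389;  R = 5+5 = 10,  c = 389−10² = 289
v_rel = (-4, 4),  |v_rel|² = 32;  v_rel·d = (-4)·(17) + (4)·(-10) = -108
32·t² + 216·t + 289 = 0  ⇒  m = (-108)² − 32·289 = 2416
m = 2416 > 0,  v_rel·d = -108 < 0  ⇒  outside

inside=no margin=2416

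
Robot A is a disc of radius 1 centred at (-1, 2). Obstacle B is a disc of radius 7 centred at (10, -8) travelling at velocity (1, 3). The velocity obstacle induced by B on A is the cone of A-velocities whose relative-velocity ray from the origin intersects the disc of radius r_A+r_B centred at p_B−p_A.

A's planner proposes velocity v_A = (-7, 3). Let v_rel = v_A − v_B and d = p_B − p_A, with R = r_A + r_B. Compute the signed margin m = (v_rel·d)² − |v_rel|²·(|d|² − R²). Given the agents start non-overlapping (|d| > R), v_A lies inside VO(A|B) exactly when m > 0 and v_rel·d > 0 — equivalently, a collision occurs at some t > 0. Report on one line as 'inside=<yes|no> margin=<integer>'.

d = (11, -10),  |d|² = 221;  R = 1+7 = 8,  c = 221−8² = 157
v_rel = (-8, 0),  |v_rel|² = 64;  v_rel·d = (-8)·(11) + (0)·(-10) = -88
64·t² + 176·t + 157 = 0  ⇒  m = (-88)² − 64·157 = -2304
m = -2304 < 0,  v_rel·d = -88 < 0  ⇒  outside

inside=no margin=-2304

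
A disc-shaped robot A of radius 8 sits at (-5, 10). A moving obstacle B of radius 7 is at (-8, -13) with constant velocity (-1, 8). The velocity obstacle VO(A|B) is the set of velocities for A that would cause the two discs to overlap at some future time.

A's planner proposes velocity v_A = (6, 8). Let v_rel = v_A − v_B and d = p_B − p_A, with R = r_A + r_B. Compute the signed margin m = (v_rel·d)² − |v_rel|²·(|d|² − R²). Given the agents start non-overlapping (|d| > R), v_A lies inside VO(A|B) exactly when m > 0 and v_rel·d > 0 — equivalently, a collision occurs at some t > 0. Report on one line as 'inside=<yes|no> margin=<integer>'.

d = (-3, -23),  |d|² = 538;  R = 8+7 = 15,  c = 538−15² = 313
v_rel = (7, 0),  |v_rel|² = 49;  v_rel·d = (7)·(-3) + (0)·(-23) = -21
49·t² + 42·t + 313 = 0  ⇒  m = (-21)² − 49·313 = -14896
m = -14896 < 0,  v_rel·d = -21 < 0  ⇒  outside

inside=no margin=-14896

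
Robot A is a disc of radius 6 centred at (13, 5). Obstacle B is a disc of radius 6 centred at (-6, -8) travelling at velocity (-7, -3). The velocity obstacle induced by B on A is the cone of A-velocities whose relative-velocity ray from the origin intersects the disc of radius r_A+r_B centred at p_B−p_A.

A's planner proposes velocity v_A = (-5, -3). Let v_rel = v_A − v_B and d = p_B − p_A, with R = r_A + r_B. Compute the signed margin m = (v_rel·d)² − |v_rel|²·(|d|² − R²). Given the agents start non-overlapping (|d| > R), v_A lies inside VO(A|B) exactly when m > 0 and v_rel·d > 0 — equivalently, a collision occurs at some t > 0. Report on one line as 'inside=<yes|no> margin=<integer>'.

d = (-19, -13),  |d|² = 530;  R = 6+6 = 12,  c = 530−12² = 386
v_rel = (2, 0),  |v_rel|² = 4;  v_rel·d = (2)·(-19) + (0)·(-13) = -38
4·t² + 76·t + 386 = 0  ⇒  m = (-38)² − 4·386 = -100
m = -100 < 0,  v_rel·d = -38 < 0  ⇒  outside

inside=no margin=-100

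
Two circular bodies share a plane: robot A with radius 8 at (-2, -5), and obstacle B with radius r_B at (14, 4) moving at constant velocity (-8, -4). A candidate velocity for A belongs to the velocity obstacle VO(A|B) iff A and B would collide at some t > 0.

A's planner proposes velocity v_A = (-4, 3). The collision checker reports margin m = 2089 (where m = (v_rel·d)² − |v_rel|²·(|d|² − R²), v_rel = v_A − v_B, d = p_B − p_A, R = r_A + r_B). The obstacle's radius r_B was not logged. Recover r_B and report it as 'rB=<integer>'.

m = 2089
d = (16, 9);  v_rel = (4, 7),  |v_rel|² = 65
v_rel×d = (4)·(9) − (7)·(16) = -76
since m = R²·65 − (-76)²:  R² = (5776 + 2089) / 65 = 121
R = √121 = 11  ⇒  r_B = 11 − 8 = 3

rB=3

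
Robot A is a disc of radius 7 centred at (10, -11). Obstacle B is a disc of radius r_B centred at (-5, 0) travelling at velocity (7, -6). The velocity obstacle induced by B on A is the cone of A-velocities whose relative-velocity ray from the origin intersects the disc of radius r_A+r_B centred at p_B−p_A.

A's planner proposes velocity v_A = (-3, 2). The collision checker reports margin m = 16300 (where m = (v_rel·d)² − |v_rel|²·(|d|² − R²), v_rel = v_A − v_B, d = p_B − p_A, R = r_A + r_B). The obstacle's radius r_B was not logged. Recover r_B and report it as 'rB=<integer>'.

m = 16300
d = (-15, 11);  v_rel = (-10, 8),  |v_rel|² = 164
v_rel×d = (-10)·(11) − (8)·(-15) = 10
since m = R²·164 − 10²:  R² = (100 + 16300) / 164 = 100
R = √100 = 10  ⇒  r_B = 10 − 7 = 3

rB=3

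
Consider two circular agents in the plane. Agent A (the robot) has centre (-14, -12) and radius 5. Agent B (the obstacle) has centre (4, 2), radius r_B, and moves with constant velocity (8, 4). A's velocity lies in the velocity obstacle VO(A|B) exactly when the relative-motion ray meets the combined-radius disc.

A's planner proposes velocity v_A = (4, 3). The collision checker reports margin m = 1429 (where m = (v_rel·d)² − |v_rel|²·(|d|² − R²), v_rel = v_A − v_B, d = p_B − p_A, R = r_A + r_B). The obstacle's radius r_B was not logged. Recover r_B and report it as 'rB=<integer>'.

m = 1429
d = (18, 14);  v_rel = (-4, -1),  |v_rel|² = 17
v_rel×d = (-4)·(14) − (-1)·(18) = -38
since m = R²·17 − (-38)²:  R² = (1444 + 1429) / 17 = 169
R = √169 = 13  ⇒  r_B = 13 − 5 = 8

rB=8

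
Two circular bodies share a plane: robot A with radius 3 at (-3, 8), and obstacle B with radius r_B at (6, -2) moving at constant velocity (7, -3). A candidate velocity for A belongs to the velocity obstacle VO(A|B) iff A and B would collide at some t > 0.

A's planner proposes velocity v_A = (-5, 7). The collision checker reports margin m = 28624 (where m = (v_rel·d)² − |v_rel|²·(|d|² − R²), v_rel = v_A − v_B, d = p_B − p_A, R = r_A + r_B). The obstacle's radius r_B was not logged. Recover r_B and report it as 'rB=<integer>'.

m = 28624
d = (9, -10);  v_rel = (-12, 10),  |v_rel|² = 244
v_rel×d = (-12)·(-10) − (10)·(9) = 30
since m = R²·244 − 30²:  R² = (900 + 28624) / 244 = 121
R = √121 = 11  ⇒  r_B = 11 − 3 = 8

rB=8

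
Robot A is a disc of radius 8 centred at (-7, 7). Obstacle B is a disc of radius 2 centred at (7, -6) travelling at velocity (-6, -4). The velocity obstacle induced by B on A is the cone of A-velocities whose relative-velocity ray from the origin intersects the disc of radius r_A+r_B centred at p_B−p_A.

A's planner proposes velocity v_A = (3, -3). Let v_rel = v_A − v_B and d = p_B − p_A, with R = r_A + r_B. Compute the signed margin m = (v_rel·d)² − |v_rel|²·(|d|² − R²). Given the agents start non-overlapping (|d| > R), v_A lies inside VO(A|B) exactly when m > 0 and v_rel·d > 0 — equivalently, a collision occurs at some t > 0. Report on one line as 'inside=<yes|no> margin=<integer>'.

d = (14, -13),  |d|² = 365;  R = 8+2 = 10,  c = 365−10² = 265
v_rel = (9, 1),  |v_rel|² = 82;  v_rel·d = (9)·(14) + (1)·(-13) = 113
82·t² − 226·t + 265 = 0  ⇒  m = 113² − 82·265 = -8961
m = -8961 < 0,  v_rel·d = 113 > 0  ⇒  outside

inside=no margin=-8961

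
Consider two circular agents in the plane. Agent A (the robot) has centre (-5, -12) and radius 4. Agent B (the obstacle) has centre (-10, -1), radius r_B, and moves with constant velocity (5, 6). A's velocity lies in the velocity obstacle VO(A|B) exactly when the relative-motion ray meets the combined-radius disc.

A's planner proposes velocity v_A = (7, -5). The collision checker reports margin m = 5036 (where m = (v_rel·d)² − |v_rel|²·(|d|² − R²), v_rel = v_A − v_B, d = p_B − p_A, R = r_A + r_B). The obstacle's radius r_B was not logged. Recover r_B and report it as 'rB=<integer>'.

m = 5036
d = (-5, 11);  v_rel = (2, -11),  |v_rel|² = 125
v_rel×d = (2)·(11) − (-11)·(-5) = -33
since m = R²·125 − (-33)²:  R² = (1089 + 5036) / 125 = 49
R = √49 = 7  ⇒  r_B = 7 − 4 = 3

rB=3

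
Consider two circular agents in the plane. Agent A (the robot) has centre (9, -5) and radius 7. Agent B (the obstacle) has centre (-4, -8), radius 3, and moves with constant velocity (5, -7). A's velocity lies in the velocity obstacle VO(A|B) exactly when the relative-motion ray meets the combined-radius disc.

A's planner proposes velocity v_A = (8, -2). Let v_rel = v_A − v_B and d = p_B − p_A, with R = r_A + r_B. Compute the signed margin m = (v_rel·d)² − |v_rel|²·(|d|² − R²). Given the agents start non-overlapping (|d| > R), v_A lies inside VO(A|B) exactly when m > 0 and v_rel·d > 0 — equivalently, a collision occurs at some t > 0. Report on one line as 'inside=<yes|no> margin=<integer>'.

d = (-13, -3),  |d|² = 178;  R = 7+3 = 10,  c = 178−10² = 78
v_rel = (3, 5),  |v_rel|² = 34;  v_rel·d = (3)·(-13) + (5)·(-3) = -54
34·t² + 108·t + 78 = 0  ⇒  m = (-54)² − 34·78 = 264
m = 264 > 0,  v_rel·d = -54 < 0  ⇒  outside

inside=no margin=264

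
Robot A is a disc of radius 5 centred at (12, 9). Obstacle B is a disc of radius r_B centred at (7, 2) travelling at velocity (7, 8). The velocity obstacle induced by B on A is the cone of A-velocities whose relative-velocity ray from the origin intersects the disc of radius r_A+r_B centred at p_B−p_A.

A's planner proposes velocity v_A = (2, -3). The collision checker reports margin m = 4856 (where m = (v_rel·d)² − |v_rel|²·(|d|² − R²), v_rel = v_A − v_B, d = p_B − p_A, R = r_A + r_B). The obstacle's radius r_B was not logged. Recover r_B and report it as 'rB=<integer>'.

m = 4856
d = (-5, -7);  v_rel = (-5, -11),  |v_rel|² = 146
v_rel×d = (-5)·(-7) − (-11)·(-5) = -20
since m = R²·146 − (-20)²:  R² = (400 + 4856) / 146 = 36
R = √36 = 6  ⇒  r_B = 6 − 5 = 1

rB=1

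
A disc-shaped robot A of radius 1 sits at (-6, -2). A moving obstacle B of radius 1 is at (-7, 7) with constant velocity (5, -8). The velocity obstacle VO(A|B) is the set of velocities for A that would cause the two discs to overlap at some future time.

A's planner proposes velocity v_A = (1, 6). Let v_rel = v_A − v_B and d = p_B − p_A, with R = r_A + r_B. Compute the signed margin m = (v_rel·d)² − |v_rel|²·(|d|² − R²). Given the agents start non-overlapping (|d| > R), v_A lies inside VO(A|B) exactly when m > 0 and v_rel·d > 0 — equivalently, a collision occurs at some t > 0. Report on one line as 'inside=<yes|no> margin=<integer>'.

d = (-1, 9),  |d|² = 82;  R = 1+1 = 2,  c = 82−2² = 78
v_rel = (-4, 14),  |v_rel|² = 212;  v_rel·d = (-4)·(-1) + (14)·(9) = 130
212·t² − 260·t + 78 = 0  ⇒  m = 130² − 212·78 = 364
m = 364 > 0,  v_rel·d = 130 > 0  ⇒  inside

inside=yes margin=364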